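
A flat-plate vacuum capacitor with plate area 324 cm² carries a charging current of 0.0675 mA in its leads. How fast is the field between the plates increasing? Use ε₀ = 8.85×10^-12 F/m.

Charge continuity gives I_d = I = 6.75×10^-5 A between the plates.
Inverting I_d = ε₀ A dE/dt gives dE/dt = 6.75×10^-5 / (8.85×10^-12 · 0.0324) = 2.35×10^8 V/(m·s).

2.35×10^8 V/(m·s)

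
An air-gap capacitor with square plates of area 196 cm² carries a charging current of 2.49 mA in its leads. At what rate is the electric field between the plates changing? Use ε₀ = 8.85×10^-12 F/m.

The displacement current between the plates equals the conduction current, I_d = 2.49 mA.
Since I_d = ε₀ A dE/dt, dE/dt = I_d/(ε₀A) = (2.49×10^-3)/((8.85×10^-12)(0.0196)) = 1.44×10^10 V/(m·s).

1.44×10^10 V/(m·s)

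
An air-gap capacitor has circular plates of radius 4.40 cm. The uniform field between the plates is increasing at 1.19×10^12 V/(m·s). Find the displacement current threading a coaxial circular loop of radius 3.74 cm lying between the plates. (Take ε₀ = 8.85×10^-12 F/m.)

0.0463 A

Through the whole plate area (πR² = 6.082×10^-3 m²), I_d = ε₀ πR² dE/dt = 0.06405 A.
The field is uniform, so I_d,enc = I_d (r/R)² = (0.06405)(3.74/4.40)² = 0.0463 A.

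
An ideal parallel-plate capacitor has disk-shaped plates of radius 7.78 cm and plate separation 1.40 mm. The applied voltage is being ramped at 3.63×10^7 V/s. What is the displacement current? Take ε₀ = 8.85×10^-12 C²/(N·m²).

The displacement current equals the charging current C dV/dt. With C = ε₀A/d = (8.85×10^-12)(0.01902)/(1.40×10^-3) = 1.202×10^-10 F, I_d = (1.202×10^-10)(3.63×10^7) = 4.36×10^-3 A.

4.36×10^-3 A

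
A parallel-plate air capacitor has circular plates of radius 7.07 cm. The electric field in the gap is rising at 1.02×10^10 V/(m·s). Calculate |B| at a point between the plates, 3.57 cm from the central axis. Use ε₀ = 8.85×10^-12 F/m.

Total displacement current: I_d = ε₀(πR²)(dE/dt) = (8.85×10^-12)(0.01570)(1.02×10^10) = 1.417×10^-3 A.
An Ampèrian loop of radius r encloses a fraction (r/R)² of I_d. Then B·2πr = μ₀ I_d (r/R)², giving B = μ₀ I_d r/(2πR²) = 2.02×10^-9 T.

2.02×10^-9 T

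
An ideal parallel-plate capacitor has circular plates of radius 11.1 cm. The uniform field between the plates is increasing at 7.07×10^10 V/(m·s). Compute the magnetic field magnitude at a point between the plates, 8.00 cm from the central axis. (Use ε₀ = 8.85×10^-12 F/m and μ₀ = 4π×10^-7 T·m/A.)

3.15×10^-8 T

Total displacement current: I_d = ε₀(πR²)(dE/dt) = (8.85×10^-12)(0.03871)(7.07×10^10) = 0.02422 A.
∮B·dl = μ₀ I_d,enc with I_d,enc = I_d r²/R² = 0.01258 A; so B = μ₀ I_d,enc/(2πr) = 3.15×10^-8 T.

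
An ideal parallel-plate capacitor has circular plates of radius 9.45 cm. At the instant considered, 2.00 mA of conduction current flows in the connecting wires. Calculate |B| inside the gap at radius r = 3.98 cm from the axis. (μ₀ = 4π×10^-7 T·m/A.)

Between the plates the displacement current equals the wire current: I_d = 2.00 mA = 2.00×10^-3 A.
An Ampèrian loop of radius r encloses a fraction (r/R)² of I_d. Then B·2πr = μ₀ I_d (r/R)², giving B = μ₀ I_d r/(2πR²) = 1.78×10^-9 T.

1.78×10^-9 T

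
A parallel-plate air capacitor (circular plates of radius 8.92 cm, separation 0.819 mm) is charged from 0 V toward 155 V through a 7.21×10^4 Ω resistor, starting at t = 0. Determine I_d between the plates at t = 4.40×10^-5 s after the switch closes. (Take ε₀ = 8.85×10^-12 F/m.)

With C = ε₀A/d = (8.85×10^-12)(0.02500)/(8.19×10^-4) = 2.701×10^-10 F, the time constant is τ = RC = 1.947×10^-5 s, so t/τ = 2.260 and e^(−t/τ) = 0.1044.
I_d = I_cond = (V₀/R) e^(−t/τ) = (2.150×10^-3)(0.1044) = 2.24×10^-4 A.

2.24×10^-4 A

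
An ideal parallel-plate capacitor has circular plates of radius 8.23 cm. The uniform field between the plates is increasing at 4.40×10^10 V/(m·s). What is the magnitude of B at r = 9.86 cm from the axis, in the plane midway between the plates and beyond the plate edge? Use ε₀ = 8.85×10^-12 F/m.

1.68×10^-8 T

Through the whole plate area (πR² = 0.02128 m²), I_d = ε₀ πR² dE/dt = 8.286×10^-3 A.
For r ≥ R the full I_d is enclosed: B = μ₀ I_d/(2πr) = (4π×10^-7)(8.286×10^-3)/(2π·0.0986) = 1.68×10^-8 T.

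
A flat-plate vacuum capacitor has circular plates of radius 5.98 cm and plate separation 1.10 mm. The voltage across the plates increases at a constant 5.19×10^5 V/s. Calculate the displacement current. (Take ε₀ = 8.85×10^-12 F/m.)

The displacement current equals the charging current C dV/dt. With C = ε₀A/d = (8.85×10^-12)(0.01123)/(1.10×10^-3) = 9.035×10^-11 F, I_d = (9.035×10^-11)(5.19×10^5) = 4.69×10^-5 A.

4.69×10^-5 A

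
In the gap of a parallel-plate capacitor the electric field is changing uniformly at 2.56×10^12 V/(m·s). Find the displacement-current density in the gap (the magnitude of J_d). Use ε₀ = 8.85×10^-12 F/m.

The displacement-current density is ε₀ ∂E/∂t = (8.85×10^-12)(2.56×10^12) = 22.7 A/m².

22.7 A/m²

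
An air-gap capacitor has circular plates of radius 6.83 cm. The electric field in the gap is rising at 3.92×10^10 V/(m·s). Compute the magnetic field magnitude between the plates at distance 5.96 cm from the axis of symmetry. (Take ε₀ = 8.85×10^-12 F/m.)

1.30×10^-8 T

Through the whole plate area (πR² = 0.01466 m²), I_d = ε₀ πR² dE/dt = 5.086×10^-3 A.
For r < R the Ampère–Maxwell law gives B(2πr) = μ₀ I_d (r²/R²), so B = μ₀ I_d r/(2πR²) = (4π×10^-7)(5.086×10^-3)(0.0596)/(2π·0.0683²) = 1.30×10^-8 T.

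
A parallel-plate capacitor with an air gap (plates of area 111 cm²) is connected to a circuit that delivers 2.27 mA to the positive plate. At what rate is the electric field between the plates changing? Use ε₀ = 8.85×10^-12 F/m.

Charge continuity gives I_d = I = 2.27×10^-3 A between the plates.
Inverting I_d = ε₀ A dE/dt gives dE/dt = 2.27×10^-3 / (8.85×10^-12 · 0.0111) = 2.31×10^10 V/(m·s).

2.31×10^10 V/(m·s)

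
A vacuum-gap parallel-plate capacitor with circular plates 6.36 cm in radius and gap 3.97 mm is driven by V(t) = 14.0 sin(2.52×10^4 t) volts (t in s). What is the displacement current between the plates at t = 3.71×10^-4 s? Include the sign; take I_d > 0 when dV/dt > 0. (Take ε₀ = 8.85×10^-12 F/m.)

-9.97×10^-6 A

dE/dt = (V₀ω/d)·cos(ωt) with ωt = 9.3492 rad: (14.0)(2.52×10^4)(-0.9971)/(3.97×10^-3) = -8.861×10^7 V/(m·s).
I_d = ε₀ A dE/dt = (8.85×10^-12)(0.01271)(-8.861×10^7) = -9.97×10^-6 A.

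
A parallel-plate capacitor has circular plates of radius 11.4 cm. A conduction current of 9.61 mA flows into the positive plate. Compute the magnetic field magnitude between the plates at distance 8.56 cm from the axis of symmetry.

Between the plates the displacement current equals the wire current: I_d = 9.61 mA = 9.61×10^-3 A.
An Ampèrian loop of radius r encloses a fraction (r/R)² of I_d. Then B·2πr = μ₀ I_d (r/R)², giving B = μ₀ I_d r/(2πR²) = 1.27×10^-8 T.

1.27×10^-8 T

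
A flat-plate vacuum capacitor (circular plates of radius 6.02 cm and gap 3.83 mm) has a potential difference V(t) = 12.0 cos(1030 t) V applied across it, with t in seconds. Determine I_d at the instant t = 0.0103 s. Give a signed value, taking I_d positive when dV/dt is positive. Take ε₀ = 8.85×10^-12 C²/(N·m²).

dE/dt = (V₀ω/d)·−sin(ωt) with ωt = 10.609 rad: (12.0)(1030)(0.9262)/(3.83×10^-3) = 2.989×10^6 V/(m·s).
I_d = ε₀ A dE/dt = (8.85×10^-12)(0.01139)(2.989×10^6) = 3.01×10^-7 A.

3.01×10^-7 A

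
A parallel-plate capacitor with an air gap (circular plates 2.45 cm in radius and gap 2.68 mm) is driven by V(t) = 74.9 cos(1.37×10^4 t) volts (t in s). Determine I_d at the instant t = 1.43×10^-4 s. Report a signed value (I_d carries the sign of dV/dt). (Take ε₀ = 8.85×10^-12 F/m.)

-5.91×10^-6 A

dV/dt = (74.9)(1.37×10^4)·−sin(1.9591) = -9.497×10^5 V/s.
I_d = C dV/dt with C = ε₀A/d = (8.85×10^-12)(1.886×10^-3)/(2.68×10^-3) = 6.228×10^-12 F, so I_d = (6.228×10^-12)(-9.497×10^5) = -5.91×10^-6 A.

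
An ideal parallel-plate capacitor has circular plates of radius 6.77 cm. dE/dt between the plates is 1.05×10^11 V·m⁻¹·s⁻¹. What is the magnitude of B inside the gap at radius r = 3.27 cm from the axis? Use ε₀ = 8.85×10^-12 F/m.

Total displacement current: I_d = ε₀(πR²)(dE/dt) = (8.85×10^-12)(0.01440)(1.05×10^11) = 0.01338 A.
∮B·dl = μ₀ I_d,enc with I_d,enc = I_d r²/R² = 3.122×10^-3 A; so B = μ₀ I_d,enc/(2πr) = 1.91×10^-8 T.

1.91×10^-8 T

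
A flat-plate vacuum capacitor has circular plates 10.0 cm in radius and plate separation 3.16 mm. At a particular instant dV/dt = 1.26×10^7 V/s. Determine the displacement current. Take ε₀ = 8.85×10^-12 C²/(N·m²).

E = V/d so dE/dt = (dV/dt)/d = 3.987×10^9 V/(m·s), and I_d = ε₀ A dE/dt = (8.85×10^-12)(0.03142)(3.987×10^9) = 1.11×10^-3 A.

1.11×10^-3 A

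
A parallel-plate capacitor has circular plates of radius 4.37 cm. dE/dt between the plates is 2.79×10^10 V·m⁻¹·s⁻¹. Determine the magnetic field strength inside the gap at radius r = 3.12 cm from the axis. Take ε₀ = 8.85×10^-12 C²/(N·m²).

4.84×10^-9 T

Through the whole plate area (πR² = 5.999×10^-3 m²), I_d = ε₀ πR² dE/dt = 1.481×10^-3 A.
An Ampèrian loop of radius r encloses a fraction (r/R)² of I_d. Then B·2πr = μ₀ I_d (r/R)², giving B = μ₀ I_d r/(2πR²) = 4.84×10^-9 T.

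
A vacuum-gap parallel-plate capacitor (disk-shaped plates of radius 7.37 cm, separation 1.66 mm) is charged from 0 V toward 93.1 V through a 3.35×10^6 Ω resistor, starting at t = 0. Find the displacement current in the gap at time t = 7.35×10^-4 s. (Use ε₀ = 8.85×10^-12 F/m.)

2.49×10^-6 A

C = ε₀A/d = (8.85×10^-12)(0.01706)/(1.66×10^-3) = 9.095×10^-11 F, so τ = RC = 3.047×10^-4 s.
The conduction current is I(t) = (V₀/R) e^(−t/τ), and the displacement current between the plates equals it.
t/τ = 2.412; I_d = (93.1/3.35×10^6) · e^(−2.412) = (2.779×10^-5)(0.08964) = 2.49×10^-6 A.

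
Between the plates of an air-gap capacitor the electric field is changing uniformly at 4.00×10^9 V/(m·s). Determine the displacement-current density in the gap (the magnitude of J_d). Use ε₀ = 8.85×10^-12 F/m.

J_d = ε₀ dE/dt = (8.85×10^-12)(4.00×10^9) = 0.0354 A/m².

0.0354 A/m²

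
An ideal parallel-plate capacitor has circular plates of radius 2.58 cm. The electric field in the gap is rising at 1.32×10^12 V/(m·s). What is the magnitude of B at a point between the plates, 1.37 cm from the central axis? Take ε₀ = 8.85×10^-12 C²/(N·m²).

I_d = ε₀ dΦ_E/dt = ε₀ πR² (dE/dt) = (8.85×10^-12)(2.091×10^-3)(1.32×10^12) = 0.02443 A through the full plate area.
∮B·dl = μ₀ I_d,enc with I_d,enc = I_d r²/R² = 6.889×10^-3 A; so B = μ₀ I_d,enc/(2πr) = 1.01×10^-7 T.

1.01×10^-7 T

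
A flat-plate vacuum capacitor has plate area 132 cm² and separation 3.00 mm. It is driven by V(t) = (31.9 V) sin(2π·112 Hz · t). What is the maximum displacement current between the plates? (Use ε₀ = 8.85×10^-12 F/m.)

The displacement current equals the conduction current C dV/dt, which peaks at C V₀ ω.
With C = ε₀A/d = (8.85×10^-12)(0.0132)/(3.00×10^-3) = 3.894×10^-11 F and ω = 2πf = 703.7 rad/s, I_d,max = (3.894×10^-11)(31.9)(703.7) = 8.74×10^-7 A.

8.74×10^-7 A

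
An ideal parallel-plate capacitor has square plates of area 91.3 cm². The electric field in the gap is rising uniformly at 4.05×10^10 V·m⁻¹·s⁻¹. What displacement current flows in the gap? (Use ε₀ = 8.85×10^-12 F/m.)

The displacement current is ε₀ times dΦ_E/dt = ε₀ A dE/dt = (8.85×10^-12)(9.13×10^-3)(4.05×10^10) = 3.27×10^-3 A.

3.27×10^-3 A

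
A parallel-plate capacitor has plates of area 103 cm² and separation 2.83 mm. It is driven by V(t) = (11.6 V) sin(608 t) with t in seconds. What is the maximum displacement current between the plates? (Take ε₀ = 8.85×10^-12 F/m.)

2.27×10^-7 A

The displacement current equals the conduction current C dV/dt, which peaks at C V₀ ω.
With C = ε₀A/d = (8.85×10^-12)(0.0103)/(2.83×10^-3) = 3.221×10^-11 F and ω = 608 rad/s, I_d,max = (3.221×10^-11)(11.6)(608) = 2.27×10^-7 A.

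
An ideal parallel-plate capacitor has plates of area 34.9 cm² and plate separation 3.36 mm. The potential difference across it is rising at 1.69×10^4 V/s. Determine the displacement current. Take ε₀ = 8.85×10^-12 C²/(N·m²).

The displacement current equals the charging current C dV/dt. With C = ε₀A/d = (8.85×10^-12)(3.49×10^-3)/(3.36×10^-3) = 9.192×10^-12 F, I_d = (9.192×10^-12)(1.69×10^4) = 1.55×10^-7 A.

1.55×10^-7 A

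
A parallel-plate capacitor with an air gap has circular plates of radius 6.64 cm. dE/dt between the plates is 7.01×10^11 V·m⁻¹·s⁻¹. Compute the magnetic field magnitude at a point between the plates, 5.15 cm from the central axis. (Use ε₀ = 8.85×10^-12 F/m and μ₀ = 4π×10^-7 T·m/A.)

Through the whole plate area (πR² = 0.01385 m²), I_d = ε₀ πR² dE/dt = 0.08592 A.
An Ampèrian loop of radius r encloses a fraction (r/R)² of I_d. Then B·2πr = μ₀ I_d (r/R)², giving B = μ₀ I_d r/(2πR²) = 2.01×10^-7 T.

2.01×10^-7 T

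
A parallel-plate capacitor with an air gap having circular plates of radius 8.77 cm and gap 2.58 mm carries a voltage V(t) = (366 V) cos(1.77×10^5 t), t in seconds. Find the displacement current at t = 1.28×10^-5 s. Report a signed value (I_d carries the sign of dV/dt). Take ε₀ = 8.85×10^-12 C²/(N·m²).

C = ε₀A/d = (8.85×10^-12)(0.02416)/(2.58×10^-3) = 8.287×10^-11 F. dV/dt = V₀ω·−sin(ωt); at ωt = 2.2656 rad this factor is -0.7682.
I_d = C dV/dt = (8.287×10^-11)(366)(1.77×10^5)(-0.7682) = -4.12×10^-3 A.

-4.12×10^-3 A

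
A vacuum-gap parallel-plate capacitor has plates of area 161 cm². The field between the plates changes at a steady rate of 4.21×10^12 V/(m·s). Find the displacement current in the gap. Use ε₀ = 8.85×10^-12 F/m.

With a uniform field, Φ_E = EA, so I_d = ε₀ A dE/dt = 0.600 A.

0.600 A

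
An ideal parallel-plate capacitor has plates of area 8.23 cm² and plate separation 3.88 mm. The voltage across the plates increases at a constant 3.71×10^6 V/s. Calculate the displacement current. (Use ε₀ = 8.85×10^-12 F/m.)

6.96×10^-6 A

The displacement current equals the charging current C dV/dt. With C = ε₀A/d = (8.85×10^-12)(8.23×10^-4)/(3.88×10^-3) = 1.877×10^-12 F, I_d = (1.877×10^-12)(3.71×10^6) = 6.96×10^-6 A.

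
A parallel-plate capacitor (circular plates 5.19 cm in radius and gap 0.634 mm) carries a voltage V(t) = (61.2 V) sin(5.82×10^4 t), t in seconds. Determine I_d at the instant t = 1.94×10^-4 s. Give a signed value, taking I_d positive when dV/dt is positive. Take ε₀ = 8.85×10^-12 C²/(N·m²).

C = ε₀A/d = (8.85×10^-12)(8.462×10^-3)/(6.34×10^-4) = 1.181×10^-10 F. dV/dt = V₀ω·cos(ωt); at ωt = 11.2908 rad this factor is 0.2910.
I_d = C dV/dt = (1.181×10^-10)(61.2)(5.82×10^4)(0.2910) = 1.22×10^-4 A.

1.22×10^-4 A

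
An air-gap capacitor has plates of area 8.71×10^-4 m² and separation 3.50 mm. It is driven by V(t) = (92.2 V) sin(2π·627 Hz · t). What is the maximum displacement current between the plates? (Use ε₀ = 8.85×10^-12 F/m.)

The displacement current equals the conduction current C dV/dt, which peaks at C V₀ ω.
With C = ε₀A/d = (8.85×10^-12)(8.71×10^-4)/(3.50×10^-3) = 2.202×10^-12 F and ω = 2πf = 3940 rad/s, I_d,max = (2.202×10^-12)(92.2)(3940) = 8.00×10^-7 A.

8.00×10^-7 A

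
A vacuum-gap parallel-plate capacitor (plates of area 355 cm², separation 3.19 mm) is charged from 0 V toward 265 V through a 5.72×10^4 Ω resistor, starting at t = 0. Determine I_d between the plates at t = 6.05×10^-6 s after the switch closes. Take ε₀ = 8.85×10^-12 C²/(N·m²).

C = ε₀A/d = (8.85×10^-12)(0.0355)/(3.19×10^-3) = 9.849×10^-11 F, so τ = RC = 5.634×10^-6 s.
The conduction current is I(t) = (V₀/R) e^(−t/τ), and the displacement current between the plates equals it.
t/τ = 1.074; I_d = (265/5.72×10^4) · e^(−1.074) = (4.633×10^-3)(0.3416) = 1.58×10^-3 A.

1.58×10^-3 A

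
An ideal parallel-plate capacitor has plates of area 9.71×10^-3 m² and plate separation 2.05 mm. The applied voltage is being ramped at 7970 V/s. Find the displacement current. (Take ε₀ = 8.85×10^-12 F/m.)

The field between the plates is E = V/d, so dE/dt = (7970)/(2.05×10^-3 m) = 3.888×10^6 V/(m·s).
I_d = ε₀ A (dE/dt) = (8.85×10^-12)(9.71×10^-3)(3.888×10^6) = 3.34×10^-7 A.

3.34×10^-7 A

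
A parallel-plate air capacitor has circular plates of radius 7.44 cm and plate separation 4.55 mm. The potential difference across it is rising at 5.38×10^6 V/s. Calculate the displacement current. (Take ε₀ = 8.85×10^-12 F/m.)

E = V/d so dE/dt = (dV/dt)/d = 1.182×10^9 V/(m·s), and I_d = ε₀ A dE/dt = (8.85×10^-12)(0.01739)(1.182×10^9) = 1.82×10^-4 A.

1.82×10^-4 A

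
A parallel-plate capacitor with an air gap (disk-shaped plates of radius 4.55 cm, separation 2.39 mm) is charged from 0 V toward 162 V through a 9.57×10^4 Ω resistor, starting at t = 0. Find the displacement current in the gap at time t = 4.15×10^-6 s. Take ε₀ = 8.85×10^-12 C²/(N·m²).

2.80×10^-4 A

C = ε₀A/d = (8.85×10^-12)(6.504×10^-3)/(2.39×10^-3) = 2.408×10^-11 F and τ = RC = 2.304×10^-6 s. I_d in the gap equals the RC charging current.
I_d(t) = (V₀/R) e^(−t/τ) = 1.693×10^-3 · e^(−1.801) = 2.80×10^-4 A.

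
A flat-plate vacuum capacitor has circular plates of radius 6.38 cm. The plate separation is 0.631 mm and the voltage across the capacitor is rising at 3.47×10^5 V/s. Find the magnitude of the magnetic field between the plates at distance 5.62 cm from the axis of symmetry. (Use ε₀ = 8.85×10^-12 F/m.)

With E = V/d, dE/dt = 5.499×10^8 V/(m·s) and πR² = 0.01279 m², giving I_d = ε₀ πR² dE/dt = 6.224×10^-5 A.
∮B·dl = μ₀ I_d,enc with I_d,enc = I_d r²/R² = 4.829×10^-5 A; so B = μ₀ I_d,enc/(2πr) = 1.72×10^-10 T.

1.72×10^-10 T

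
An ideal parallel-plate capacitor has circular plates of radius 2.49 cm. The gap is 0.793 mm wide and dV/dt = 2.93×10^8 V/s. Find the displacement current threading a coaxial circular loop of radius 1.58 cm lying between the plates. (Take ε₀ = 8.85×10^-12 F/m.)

2.56×10^-3 A

With E = V/d, dE/dt = 3.695×10^11 V/(m·s) and πR² = 1.948×10^-3 m², giving I_d = ε₀ πR² dE/dt = 6.370×10^-3 A.
Through an area πr² the displacement current is I_d·(πr²/πR²) = I_d (r/R)² = 2.56×10^-3 A.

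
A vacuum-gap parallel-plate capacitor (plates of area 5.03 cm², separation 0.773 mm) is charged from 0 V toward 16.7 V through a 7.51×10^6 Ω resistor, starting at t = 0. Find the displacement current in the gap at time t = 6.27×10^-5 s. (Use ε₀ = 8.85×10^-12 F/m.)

5.22×10^-7 A

C = ε₀A/d = (8.85×10^-12)(5.03×10^-4)/(7.73×10^-4) = 5.759×10^-12 F and τ = RC = 4.325×10^-5 s. I_d in the gap equals the RC charging current.
I_d(t) = (V₀/R) e^(−t/τ) = 2.224×10^-6 · e^(−1.450) = 5.22×10^-7 A.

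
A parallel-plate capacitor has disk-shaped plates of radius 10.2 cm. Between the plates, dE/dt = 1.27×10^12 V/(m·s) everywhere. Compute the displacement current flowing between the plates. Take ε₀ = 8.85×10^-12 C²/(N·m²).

The displacement current is ε₀ times dΦ_E/dt = ε₀ A dE/dt = (8.85×10^-12)(0.03269)(1.27×10^12) = 0.367 A.

0.367 A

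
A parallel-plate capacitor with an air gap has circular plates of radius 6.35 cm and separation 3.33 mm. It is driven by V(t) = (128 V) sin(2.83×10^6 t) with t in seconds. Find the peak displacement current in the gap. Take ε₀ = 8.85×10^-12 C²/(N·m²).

0.0122 A

C = ε₀A/d = (8.85×10^-12)(0.01267)/(3.33×10^-3) = 3.367×10^-11 F; ω = 2.83×10^6 rad/s.
I_d = C dV/dt, so |I_d|_max = C V₀ ω = (3.367×10^-11)(128)(2.83×10^6) = 0.0122 A.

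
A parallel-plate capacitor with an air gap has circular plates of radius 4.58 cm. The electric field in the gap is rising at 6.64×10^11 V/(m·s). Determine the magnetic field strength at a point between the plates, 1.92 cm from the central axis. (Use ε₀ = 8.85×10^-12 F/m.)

Through the whole plate area (πR² = 6.590×10^-3 m²), I_d = ε₀ πR² dE/dt = 0.03873 A.
∮B·dl = μ₀ I_d,enc with I_d,enc = I_d r²/R² = 6.806×10^-3 A; so B = μ₀ I_d,enc/(2πr) = 7.09×10^-8 T.

7.09×10^-8 T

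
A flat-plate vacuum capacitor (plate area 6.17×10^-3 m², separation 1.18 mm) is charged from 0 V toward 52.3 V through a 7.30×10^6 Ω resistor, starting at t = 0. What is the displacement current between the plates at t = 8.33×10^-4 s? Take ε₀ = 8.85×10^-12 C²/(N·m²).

6.08×10^-7 A

C = ε₀A/d = (8.85×10^-12)(6.17×10^-3)/(1.18×10^-3) = 4.628×10^-11 F and τ = RC = 3.378×10^-4 s. I_d in the gap equals the RC charging current.
I_d(t) = (V₀/R) e^(−t/τ) = 7.164×10^-6 · e^(−2.466) = 6.08×10^-7 A.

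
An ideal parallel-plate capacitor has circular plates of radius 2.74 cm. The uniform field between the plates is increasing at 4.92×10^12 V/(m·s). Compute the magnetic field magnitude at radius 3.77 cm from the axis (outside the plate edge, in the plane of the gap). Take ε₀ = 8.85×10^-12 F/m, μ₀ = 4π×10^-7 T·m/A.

Total displacement current: I_d = ε₀(πR²)(dE/dt) = (8.85×10^-12)(2.359×10^-3)(4.92×10^12) = 0.1027 A.
With r > R the enclosed displacement current is the full I_d; B = μ₀ I_d / (2πr) = 5.45×10^-7 T.

5.45×10^-7 T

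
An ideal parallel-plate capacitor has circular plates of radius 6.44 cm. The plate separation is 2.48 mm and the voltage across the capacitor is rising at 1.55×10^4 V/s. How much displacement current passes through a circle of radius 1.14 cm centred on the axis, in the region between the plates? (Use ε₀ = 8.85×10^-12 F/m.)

2.26×10^-8 A

With E = V/d, dE/dt = 6.250×10^6 V/(m·s) and πR² = 0.01303 m², giving I_d = ε₀ πR² dE/dt = 7.207×10^-7 A.
Through an area πr² the displacement current is I_d·(πr²/πR²) = I_d (r/R)² = 2.26×10^-8 A.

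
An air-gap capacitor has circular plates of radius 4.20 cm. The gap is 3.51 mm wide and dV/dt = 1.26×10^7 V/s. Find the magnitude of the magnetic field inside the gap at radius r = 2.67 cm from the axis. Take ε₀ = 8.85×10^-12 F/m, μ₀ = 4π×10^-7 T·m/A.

5.33×10^-10 T

I_d = C dV/dt with C = ε₀πR²/d = 1.397×10^-11 F, so I_d = (1.397×10^-11)(1.26×10^7) = 1.760×10^-4 A.
For r < R the Ampère–Maxwell law gives B(2πr) = μ₀ I_d (r²/R²), so B = μ₀ I_d r/(2πR²) = (4π×10^-7)(1.760×10^-4)(0.0267)/(2π·0.0420²) = 5.33×10^-10 T.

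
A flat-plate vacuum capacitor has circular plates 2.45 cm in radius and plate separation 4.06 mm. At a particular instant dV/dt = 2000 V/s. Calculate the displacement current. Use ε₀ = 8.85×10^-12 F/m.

8.22×10^-9 A

C = ε₀A/d = (8.85×10^-12)(1.886×10^-3)/(4.06×10^-3) = 4.111×10^-12 F.
I_d = C dV/dt = (4.111×10^-12)(2000) = 8.22×10^-9 A.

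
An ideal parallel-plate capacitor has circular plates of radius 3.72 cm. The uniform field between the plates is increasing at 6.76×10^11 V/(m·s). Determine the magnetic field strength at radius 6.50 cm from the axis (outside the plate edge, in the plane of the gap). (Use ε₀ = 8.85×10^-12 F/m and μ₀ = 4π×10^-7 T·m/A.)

8.00×10^-8 T

Total displacement current: I_d = ε₀(πR²)(dE/dt) = (8.85×10^-12)(4.347×10^-3)(6.76×10^11) = 0.02601 A.
For r ≥ R the full I_d is enclosed: B = μ₀ I_d/(2πr) = (4π×10^-7)(0.02601)/(2π·0.0650) = 8.00×10^-8 T.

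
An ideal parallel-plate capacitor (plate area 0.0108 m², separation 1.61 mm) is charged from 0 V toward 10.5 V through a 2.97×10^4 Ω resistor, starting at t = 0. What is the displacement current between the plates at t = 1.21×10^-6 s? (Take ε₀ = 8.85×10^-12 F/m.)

1.78×10^-4 A

C = ε₀A/d = (8.85×10^-12)(0.0108)/(1.61×10^-3) = 5.937×10^-11 F, so τ = RC = 1.763×10^-6 s.
The conduction current is I(t) = (V₀/R) e^(−t/τ), and the displacement current between the plates equals it.
t/τ = 0.6863; I_d = (10.5/2.97×10^4) · e^(−0.6863) = (3.535×10^-4)(0.5034) = 1.78×10^-4 A.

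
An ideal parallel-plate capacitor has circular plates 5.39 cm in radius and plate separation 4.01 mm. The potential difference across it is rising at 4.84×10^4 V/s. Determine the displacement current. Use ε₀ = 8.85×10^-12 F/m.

9.75×10^-7 A

The displacement current equals the charging current C dV/dt. With C = ε₀A/d = (8.85×10^-12)(9.127×10^-3)/(4.01×10^-3) = 2.014×10^-11 F, I_d = (2.014×10^-11)(4.84×10^4) = 9.75×10^-7 A.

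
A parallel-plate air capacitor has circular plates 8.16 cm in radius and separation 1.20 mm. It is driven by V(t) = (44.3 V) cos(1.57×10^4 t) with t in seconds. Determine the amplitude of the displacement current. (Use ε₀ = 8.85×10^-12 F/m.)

(dE/dt)_max = V₀ω/d = 5.796×10^8 V/(m·s); ω = 1.57×10^4 rad/s.
I_d,max = ε₀ A (dE/dt)_max = (8.85×10^-12)(0.02092)(5.796×10^8) = 1.07×10^-4 A.

1.07×10^-4 A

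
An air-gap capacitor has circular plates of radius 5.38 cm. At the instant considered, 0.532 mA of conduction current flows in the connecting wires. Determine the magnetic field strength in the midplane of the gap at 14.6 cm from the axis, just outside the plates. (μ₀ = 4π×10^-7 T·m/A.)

7.29×10^-10 T

By continuity the displacement current in the gap matches the conduction current: I_d = 5.32×10^-4 A.
With r > R the enclosed displacement current is the full I_d; B = μ₀ I_d / (2πr) = 7.29×10^-10 T.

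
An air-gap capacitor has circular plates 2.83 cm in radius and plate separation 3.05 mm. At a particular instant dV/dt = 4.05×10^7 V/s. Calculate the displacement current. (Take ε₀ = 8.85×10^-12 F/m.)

2.96×10^-4 A

C = ε₀A/d = (8.85×10^-12)(2.516×10^-3)/(3.05×10^-3) = 7.301×10^-12 F.
I_d = C dV/dt = (7.301×10^-12)(4.05×10^7) = 2.96×10^-4 A.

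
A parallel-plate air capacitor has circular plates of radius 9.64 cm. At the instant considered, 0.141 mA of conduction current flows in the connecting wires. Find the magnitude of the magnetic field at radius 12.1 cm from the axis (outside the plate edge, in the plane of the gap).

No conduction current crosses the gap, so I_d there equals the 1.41×10^-4 A in the leads.
Outside the plates the loop encloses all of I_d, so B·2πr = μ₀ I_d and B = 2.33×10^-10 T.

2.33×10^-10 T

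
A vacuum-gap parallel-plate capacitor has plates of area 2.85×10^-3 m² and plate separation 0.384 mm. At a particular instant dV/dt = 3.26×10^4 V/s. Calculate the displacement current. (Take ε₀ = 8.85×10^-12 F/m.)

C = ε₀A/d = (8.85×10^-12)(2.85×10^-3)/(3.84×10^-4) = 6.568×10^-11 F.
I_d = C dV/dt = (6.568×10^-11)(3.26×10^4) = 2.14×10^-6 A.

2.14×10^-6 A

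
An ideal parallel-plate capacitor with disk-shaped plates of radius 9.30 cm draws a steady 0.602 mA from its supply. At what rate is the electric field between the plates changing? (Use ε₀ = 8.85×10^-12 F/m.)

2.50×10^9 V/(m·s)

Charge continuity gives I_d = I = 6.02×10^-4 A between the plates.
Then dE/dt = I_d/(ε₀A) = 2.50×10^9 V/(m·s).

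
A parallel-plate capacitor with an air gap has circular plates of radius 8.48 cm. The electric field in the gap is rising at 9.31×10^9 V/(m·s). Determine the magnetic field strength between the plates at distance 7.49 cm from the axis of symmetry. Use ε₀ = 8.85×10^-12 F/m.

Through the whole plate area (πR² = 0.02259 m²), I_d = ε₀ πR² dE/dt = 1.861×10^-3 A.
∮B·dl = μ₀ I_d,enc with I_d,enc = I_d r²/R² = 1.452×10^-3 A; so B = μ₀ I_d,enc/(2πr) = 3.88×10^-9 T.

3.88×10^-9 T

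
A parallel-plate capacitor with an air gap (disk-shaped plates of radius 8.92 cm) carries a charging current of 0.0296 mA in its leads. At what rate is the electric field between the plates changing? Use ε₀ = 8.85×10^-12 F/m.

By continuity, I_d in the gap equals the 0.0296 mA flowing in the wire.
Inverting I_d = ε₀ A dE/dt gives dE/dt = 2.96×10^-5 / (8.85×10^-12 · 0.02500) = 1.34×10^8 V/(m·s).

1.34×10^8 V/(m·s)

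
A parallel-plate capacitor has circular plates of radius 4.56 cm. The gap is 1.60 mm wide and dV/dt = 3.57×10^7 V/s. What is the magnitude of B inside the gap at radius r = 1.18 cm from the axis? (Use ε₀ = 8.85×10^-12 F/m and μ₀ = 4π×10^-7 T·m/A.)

1.46×10^-9 T

With E = V/d, dE/dt = 2.231×10^10 V/(m·s) and πR² = 6.533×10^-3 m², giving I_d = ε₀ πR² dE/dt = 1.290×10^-3 A.
An Ampèrian loop of radius r encloses a fraction (r/R)² of I_d. Then B·2πr = μ₀ I_d (r/R)², giving B = μ₀ I_d r/(2πR²) = 1.46×10^-9 T.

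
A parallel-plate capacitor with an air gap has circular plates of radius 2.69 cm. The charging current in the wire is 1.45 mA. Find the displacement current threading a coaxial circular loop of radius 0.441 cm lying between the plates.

By continuity the displacement current in the gap matches the conduction current: I_d = 1.45×10^-3 A.
The field is uniform, so I_d,enc = I_d (r/R)² = (1.45×10^-3)(0.441/2.69)² = 3.90×10^-5 A.

3.90×10^-5 A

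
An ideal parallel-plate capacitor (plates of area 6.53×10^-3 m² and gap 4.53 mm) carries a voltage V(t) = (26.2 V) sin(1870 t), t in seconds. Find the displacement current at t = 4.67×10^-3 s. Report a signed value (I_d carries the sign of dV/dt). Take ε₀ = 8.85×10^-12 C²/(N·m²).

dE/dt = (V₀ω/d)·cos(ωt) with ωt = 8.7329 rad: (26.2)(1870)(-0.7700)/(4.53×10^-3) = -8.328×10^6 V/(m·s).
I_d = ε₀ A dE/dt = (8.85×10^-12)(6.53×10^-3)(-8.328×10^6) = -4.81×10^-7 A.

-4.81×10^-7 A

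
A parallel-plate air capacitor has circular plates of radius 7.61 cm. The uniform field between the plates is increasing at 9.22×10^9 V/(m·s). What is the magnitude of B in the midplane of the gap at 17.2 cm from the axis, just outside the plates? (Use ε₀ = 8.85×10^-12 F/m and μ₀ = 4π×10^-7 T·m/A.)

Through the whole plate area (πR² = 0.01819 m²), I_d = ε₀ πR² dE/dt = 1.484×10^-3 A.
Outside the plates the loop encloses all of I_d, so B·2πr = μ₀ I_d and B = 1.73×10^-9 T.

1.73×10^-9 T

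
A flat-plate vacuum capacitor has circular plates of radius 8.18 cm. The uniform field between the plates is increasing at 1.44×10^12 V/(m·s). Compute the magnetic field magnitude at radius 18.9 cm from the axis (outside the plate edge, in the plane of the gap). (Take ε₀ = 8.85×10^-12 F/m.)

Through the whole plate area (πR² = 0.02102 m²), I_d = ε₀ πR² dE/dt = 0.2679 A.
With r > R the enclosed displacement current is the full I_d; B = μ₀ I_d / (2πr) = 2.83×10^-7 T.

2.83×10^-7 T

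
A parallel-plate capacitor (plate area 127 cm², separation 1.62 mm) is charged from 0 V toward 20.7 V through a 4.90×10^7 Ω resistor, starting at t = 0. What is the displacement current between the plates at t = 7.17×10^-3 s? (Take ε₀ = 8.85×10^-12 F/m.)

With C = ε₀A/d = (8.85×10^-12)(0.0127)/(1.62×10^-3) = 6.938×10^-11 F, the time constant is τ = RC = 3.400×10^-3 s, so t/τ = 2.109 and e^(−t/τ) = 0.1214.
I_d = I_cond = (V₀/R) e^(−t/τ) = (4.224×10^-7)(0.1214) = 5.13×10^-8 A.

5.13×10^-8 A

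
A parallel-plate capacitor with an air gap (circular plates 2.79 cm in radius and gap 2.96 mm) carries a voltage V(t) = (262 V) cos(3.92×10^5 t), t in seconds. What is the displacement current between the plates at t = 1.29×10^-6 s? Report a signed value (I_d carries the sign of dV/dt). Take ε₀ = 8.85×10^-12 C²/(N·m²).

-3.64×10^-4 A

dE/dt = (V₀ω/d)·−sin(ωt) with ωt = 0.50568 rad: (262)(3.92×10^5)(-0.4844)/(2.96×10^-3) = -1.681×10^10 V/(m·s).
I_d = ε₀ A dE/dt = (8.85×10^-12)(2.445×10^-3)(-1.681×10^10) = -3.64×10^-4 A.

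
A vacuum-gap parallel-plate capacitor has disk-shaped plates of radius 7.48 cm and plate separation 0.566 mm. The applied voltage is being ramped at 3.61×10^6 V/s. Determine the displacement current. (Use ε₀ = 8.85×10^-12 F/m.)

9.92×10^-4 A

The displacement current equals the charging current C dV/dt. With C = ε₀A/d = (8.85×10^-12)(0.01758)/(5.66×10^-4) = 2.749×10^-10 F, I_d = (2.749×10^-10)(3.61×10^6) = 9.92×10^-4 A.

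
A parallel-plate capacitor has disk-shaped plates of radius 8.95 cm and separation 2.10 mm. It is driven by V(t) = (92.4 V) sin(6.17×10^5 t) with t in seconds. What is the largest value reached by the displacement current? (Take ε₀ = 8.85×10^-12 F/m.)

(dE/dt)_max = V₀ω/d = 2.715×10^10 V/(m·s); ω = 6.17×10^5 rad/s.
I_d,max = ε₀ A (dE/dt)_max = (8.85×10^-12)(0.02516)(2.715×10^10) = 6.05×10^-3 A.

6.05×10^-3 A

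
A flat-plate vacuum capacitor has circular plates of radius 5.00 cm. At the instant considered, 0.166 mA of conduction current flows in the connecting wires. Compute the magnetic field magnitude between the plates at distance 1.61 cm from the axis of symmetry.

Between the plates the displacement current equals the wire current: I_d = 0.166 mA = 1.66×10^-4 A.
∮B·dl = μ₀ I_d,enc with I_d,enc = I_d r²/R² = 1.721×10^-5 A; so B = μ₀ I_d,enc/(2πr) = 2.14×10^-10 T.

2.14×10^-10 T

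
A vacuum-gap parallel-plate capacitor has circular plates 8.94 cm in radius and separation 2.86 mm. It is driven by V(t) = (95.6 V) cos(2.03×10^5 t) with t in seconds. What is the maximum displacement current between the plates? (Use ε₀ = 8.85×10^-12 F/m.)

1.51×10^-3 A

The displacement current equals the conduction current C dV/dt, which peaks at C V₀ ω.
With C = ε₀A/d = (8.85×10^-12)(0.02511)/(2.86×10^-3) = 7.770×10^-11 F and ω = 2.03×10^5 rad/s, I_d,max = (7.770×10^-11)(95.6)(2.03×10^5) = 1.51×10^-3 A.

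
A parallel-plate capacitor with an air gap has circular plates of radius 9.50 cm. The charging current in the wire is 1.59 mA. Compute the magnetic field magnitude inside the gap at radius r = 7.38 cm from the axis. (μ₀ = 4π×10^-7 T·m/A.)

No conduction current crosses the gap, so I_d there equals the 1.59×10^-3 A in the leads.
∮B·dl = μ₀ I_d,enc with I_d,enc = I_d r²/R² = 9.595×10^-4 A; so B = μ₀ I_d,enc/(2πr) = 2.60×10^-9 T.

2.60×10^-9 T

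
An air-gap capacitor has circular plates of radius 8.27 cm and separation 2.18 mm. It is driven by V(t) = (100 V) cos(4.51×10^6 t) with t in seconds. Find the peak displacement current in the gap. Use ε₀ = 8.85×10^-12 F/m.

The displacement current equals the conduction current C dV/dt, which peaks at C V₀ ω.
With C = ε₀A/d = (8.85×10^-12)(0.02149)/(2.18×10^-3) = 8.724×10^-11 F and ω = 4.51×10^6 rad/s, I_d,max = (8.724×10^-11)(100)(4.51×10^6) = 0.0393 A.

0.0393 A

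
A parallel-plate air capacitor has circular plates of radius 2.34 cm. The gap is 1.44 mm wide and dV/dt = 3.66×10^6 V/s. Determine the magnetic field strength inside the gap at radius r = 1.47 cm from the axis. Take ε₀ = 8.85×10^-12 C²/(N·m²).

2.08×10^-10 T

dE/dt = (dV/dt)/d = 2.542×10^9 V/(m·s); I_d = ε₀(πR²)(dE/dt) = (8.85×10^-12)(1.720×10^-3)(2.542×10^9) = 3.869×10^-5 A.
An Ampèrian loop of radius r encloses a fraction (r/R)² of I_d. Then B·2πr = μ₀ I_d (r/R)², giving B = μ₀ I_d r/(2πR²) = 2.08×10^-10 T.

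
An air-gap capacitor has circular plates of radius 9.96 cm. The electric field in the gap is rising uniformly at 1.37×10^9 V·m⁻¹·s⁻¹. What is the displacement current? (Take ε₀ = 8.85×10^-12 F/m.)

3.78×10^-4 A

With a uniform field, Φ_E = EA, so I_d = ε₀ A dE/dt = 3.78×10^-4 A.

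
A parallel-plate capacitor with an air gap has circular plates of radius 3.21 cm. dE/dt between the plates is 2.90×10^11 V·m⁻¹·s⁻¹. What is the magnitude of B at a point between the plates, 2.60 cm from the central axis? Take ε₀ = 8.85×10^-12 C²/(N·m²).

Through the whole plate area (πR² = 3.237×10^-3 m²), I_d = ε₀ πR² dE/dt = 8.308×10^-3 A.
For r < R the Ampère–Maxwell law gives B(2πr) = μ₀ I_d (r²/R²), so B = μ₀ I_d r/(2πR²) = (4π×10^-7)(8.308×10^-3)(0.0260)/(2π·0.0321²) = 4.19×10^-8 T.

4.19×10^-8 T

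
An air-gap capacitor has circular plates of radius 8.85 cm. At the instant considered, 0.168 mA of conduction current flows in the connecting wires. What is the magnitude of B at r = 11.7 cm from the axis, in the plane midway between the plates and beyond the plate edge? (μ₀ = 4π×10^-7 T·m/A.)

2.87×10^-10 T

By continuity the displacement current in the gap matches the conduction current: I_d = 1.68×10^-4 A.
Outside the plates the loop encloses all of I_d, so B·2πr = μ₀ I_d and B = 2.87×10^-10 T.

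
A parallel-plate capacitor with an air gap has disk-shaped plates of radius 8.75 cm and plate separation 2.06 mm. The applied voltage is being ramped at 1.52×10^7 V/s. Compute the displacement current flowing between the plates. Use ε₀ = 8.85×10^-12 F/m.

The field between the plates is E = V/d, so dE/dt = (1.52×10^7)/(2.06×10^-3 m) = 7.379×10^9 V/(m·s).
I_d = ε₀ A (dE/dt) = (8.85×10^-12)(0.02405)(7.379×10^9) = 1.57×10^-3 A.

1.57×10^-3 A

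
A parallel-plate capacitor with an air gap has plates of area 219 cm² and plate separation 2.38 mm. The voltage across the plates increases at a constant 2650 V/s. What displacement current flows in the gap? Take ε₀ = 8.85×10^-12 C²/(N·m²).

E = V/d so dE/dt = (dV/dt)/d = 1.113×10^6 V/(m·s), and I_d = ε₀ A dE/dt = (8.85×10^-12)(0.0219)(1.113×10^6) = 2.16×10^-7 A.

2.16×10^-7 A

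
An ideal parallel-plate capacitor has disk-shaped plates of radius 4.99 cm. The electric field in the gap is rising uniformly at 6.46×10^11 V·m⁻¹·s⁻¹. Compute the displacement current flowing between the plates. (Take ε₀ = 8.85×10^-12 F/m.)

I_d = ε₀ A (dE/dt) = (8.85×10^-12)(7.823×10^-3 m²)(6.46×10^11) = 0.0447 A.

0.0447 A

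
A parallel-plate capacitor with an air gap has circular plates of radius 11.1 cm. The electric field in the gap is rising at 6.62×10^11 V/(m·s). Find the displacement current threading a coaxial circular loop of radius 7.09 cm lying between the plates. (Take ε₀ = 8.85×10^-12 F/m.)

Through the whole plate area (πR² = 0.03871 m²), I_d = ε₀ πR² dE/dt = 0.2268 A.
The field is uniform, so I_d,enc = I_d (r/R)² = (0.2268)(7.09/11.1)² = 0.0925 A.

0.0925 A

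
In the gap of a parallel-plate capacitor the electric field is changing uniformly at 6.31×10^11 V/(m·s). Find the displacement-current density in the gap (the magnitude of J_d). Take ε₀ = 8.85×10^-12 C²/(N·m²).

5.58 A/m²

J_d = ε₀ dE/dt = (8.85×10^-12)(6.31×10^11) = 5.58 A/m².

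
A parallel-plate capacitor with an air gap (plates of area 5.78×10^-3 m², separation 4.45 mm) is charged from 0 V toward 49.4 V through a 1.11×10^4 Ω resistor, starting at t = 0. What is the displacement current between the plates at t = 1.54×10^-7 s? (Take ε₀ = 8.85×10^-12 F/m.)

1.33×10^-3 A

With C = ε₀A/d = (8.85×10^-12)(5.78×10^-3)/(4.45×10^-3) = 1.150×10^-11 F, the time constant is τ = RC = 1.277×10^-7 s, so t/τ = 1.206 and e^(−t/τ) = 0.2994.
I_d = I_cond = (V₀/R) e^(−t/τ) = (4.450×10^-3)(0.2994) = 1.33×10^-3 A.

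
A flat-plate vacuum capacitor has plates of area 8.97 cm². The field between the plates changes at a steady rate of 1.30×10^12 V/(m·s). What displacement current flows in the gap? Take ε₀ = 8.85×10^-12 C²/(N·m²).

I_d = ε₀ A (dE/dt) = (8.85×10^-12)(8.97×10^-4 m²)(1.30×10^12) = 0.0103 A.

0.0103 A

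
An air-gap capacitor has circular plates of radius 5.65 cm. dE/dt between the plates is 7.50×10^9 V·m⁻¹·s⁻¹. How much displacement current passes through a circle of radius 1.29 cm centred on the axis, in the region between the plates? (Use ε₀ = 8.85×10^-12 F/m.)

3.47×10^-5 A

Through the whole plate area (πR² = 0.01003 m²), I_d = ε₀ πR² dE/dt = 6.657×10^-4 A.
The field is uniform, so I_d,enc = I_d (r/R)² = (6.657×10^-4)(1.29/5.65)² = 3.47×10^-5 A.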